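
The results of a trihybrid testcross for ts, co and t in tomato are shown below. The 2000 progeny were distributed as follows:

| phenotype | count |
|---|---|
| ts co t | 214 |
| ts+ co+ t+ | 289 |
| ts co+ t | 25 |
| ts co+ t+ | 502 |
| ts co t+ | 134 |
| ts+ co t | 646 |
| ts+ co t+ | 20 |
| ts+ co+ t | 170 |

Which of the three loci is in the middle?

The two most frequent reciprocal classes, ts co+ t+ and ts+ co t, are the parental types, so the F1 was ts co+ t+ / ts+ co t.
The two rarest classes, ts co+ t and ts+ co t+, are the double crossovers. Comparing them with the parentals, only the t allele has switched, so t is the middle locus and the order is co – t – ts.

t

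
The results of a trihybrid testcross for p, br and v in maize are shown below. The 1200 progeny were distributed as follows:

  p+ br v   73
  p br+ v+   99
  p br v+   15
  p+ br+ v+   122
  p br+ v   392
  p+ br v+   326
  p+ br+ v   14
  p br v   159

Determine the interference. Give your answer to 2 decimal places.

The two most frequent reciprocal classes, p+ br v+ and p br+ v, are the parental types, so the F1 was p+ br v+ / p br+ v.
The two rarest classes, p br v+ and p+ br+ v, are the double crossovers. Comparing them with the parentals, only the p allele has switched, so p is the middle locus and the order is br – p – v.
br–p: (281 + 29)/1200 = 0.2583; p–v: (172 + 29)/1200 = 0.1675.
Expected DCO frequency = 0.2583 × 0.1675 ≈ 0.04327; observed = 29/1200 ≈ 0.02417.
Coefficient of coincidence = 0.02417/0.04327 ≈ 0.56; interference = 1 − 0.56 = 0.44.

0.44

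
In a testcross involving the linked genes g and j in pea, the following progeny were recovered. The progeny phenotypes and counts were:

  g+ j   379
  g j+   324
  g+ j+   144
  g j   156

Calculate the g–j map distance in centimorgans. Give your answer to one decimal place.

The two most frequent classes, g+ j (379) and g j+ (324), are the parental types, so the F1 was g+ j / g j+.
The recombinant classes are g+ j+ and g j: 144 + 156 = 300.
Recombination frequency = 300/1003 = 0.2991 ≈ 29.9%, i.e. 29.9 centimorgans.

29.9 centimorgans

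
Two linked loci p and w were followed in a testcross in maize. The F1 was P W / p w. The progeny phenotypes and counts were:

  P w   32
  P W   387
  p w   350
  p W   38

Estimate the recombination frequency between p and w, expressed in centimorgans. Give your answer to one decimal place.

8.7 centimorgans

The recombinant classes are P w and p W: 32 + 38 = 70.
Recombination frequency = 70/807 = 0.0867 ≈ 8.7%, i.e. 8.7 centimorgans.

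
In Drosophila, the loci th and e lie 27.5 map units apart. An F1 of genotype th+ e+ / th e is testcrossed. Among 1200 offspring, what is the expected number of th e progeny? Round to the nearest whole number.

435

A map distance of 27.5 map units corresponds to a recombination frequency of 0.275.
The F1 is th+ e+ / th e, so th e is a parental gamete class with expected frequency (1 − r)/2 = 0.725/2 = 0.3625.
Expected number = 0.3625 × 1200 = 435.00 ≈ 435.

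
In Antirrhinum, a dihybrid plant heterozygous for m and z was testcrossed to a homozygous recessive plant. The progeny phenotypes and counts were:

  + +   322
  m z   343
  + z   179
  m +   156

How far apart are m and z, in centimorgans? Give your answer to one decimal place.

33.5 centimorgans

The two most frequent classes, + + (322) and m z (343), are the parental types, so the F1 was + + / m z.
The recombinant classes are + z and m +: 179 + 156 = 335.
Recombination frequency = 335/1000 = 0.3350 ≈ 33.5%, i.e. 33.5 centimorgans.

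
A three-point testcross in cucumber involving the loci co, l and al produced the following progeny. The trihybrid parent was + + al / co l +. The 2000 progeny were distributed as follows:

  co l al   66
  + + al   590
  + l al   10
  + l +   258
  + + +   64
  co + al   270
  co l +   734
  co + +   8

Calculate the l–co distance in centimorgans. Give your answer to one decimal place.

The two rarest classes, + l al and co + +, are the double crossovers. Comparing them with the parentals, only the l allele has switched, so l is the middle locus and the order is al – l – co.
Crossovers in the l–co interval produce the single-crossover classes co + al and + l + (270 + 258 = 528) plus the double crossovers (18).
RF(l–co) = (528 + 18) / 2000 = 546/2000 = 0.2730 → 27.3 centimorgans.

27.3 centimorgans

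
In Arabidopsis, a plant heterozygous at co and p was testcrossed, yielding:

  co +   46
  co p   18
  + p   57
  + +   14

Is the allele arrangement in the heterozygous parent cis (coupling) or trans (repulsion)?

trans

The two most frequent classes are + p (57) and co + (46); these are the parental (non-recombinant) types.
So the F1 carried + p on one chromosome and co + on the other — the recessive alleles are on opposite chromosomes (trans / repulsion).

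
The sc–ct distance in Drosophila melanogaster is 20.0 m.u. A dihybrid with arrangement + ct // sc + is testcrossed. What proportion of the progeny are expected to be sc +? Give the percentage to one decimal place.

A map distance of 20.0 m.u. corresponds to a recombination frequency of 0.200.
The F1 is + ct / sc +, so sc + is a parental gamete class with expected frequency (1 − r)/2 = 0.800/2 = 0.4000.
That is 0.4000 = 40.0% of the progeny.

40.0%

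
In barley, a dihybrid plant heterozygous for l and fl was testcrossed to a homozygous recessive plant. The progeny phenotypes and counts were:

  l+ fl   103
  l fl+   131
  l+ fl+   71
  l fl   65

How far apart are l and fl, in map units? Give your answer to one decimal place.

The two most frequent classes, l+ fl (103) and l fl+ (131), are the parental types, so the F1 was l+ fl / l fl+.
The recombinant classes are l+ fl+ and l fl: 71 + 65 = 136.
Recombination frequency = 136/370 = 0.3676 ≈ 36.8%, i.e. 36.8 map units.

36.8 map units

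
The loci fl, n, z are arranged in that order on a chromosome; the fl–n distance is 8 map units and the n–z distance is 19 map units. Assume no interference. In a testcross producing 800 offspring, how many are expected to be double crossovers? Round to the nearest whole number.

Map distances give recombination frequencies of 0.080 and 0.190 for the two intervals.
With no interference, expected double-crossover frequency = 0.080 × 0.190 = 0.01520.
Expected number = 0.01520 × 800 = 12.16 ≈ 12.

12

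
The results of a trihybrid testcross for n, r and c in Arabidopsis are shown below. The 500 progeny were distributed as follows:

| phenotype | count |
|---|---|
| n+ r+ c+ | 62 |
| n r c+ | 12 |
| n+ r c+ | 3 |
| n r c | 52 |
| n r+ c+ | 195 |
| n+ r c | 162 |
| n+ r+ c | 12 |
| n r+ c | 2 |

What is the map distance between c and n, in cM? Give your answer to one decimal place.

23.8 cM

The two most frequent reciprocal classes, n+ r c and n r+ c+, are the parental types, so the F1 was n+ r c / n r+ c+.
The two rarest classes, n+ r c+ and n r+ c, are the double crossovers. Comparing them with the parentals, only the c allele has switched, so c is the middle locus and the order is n – c – r.
Crossovers in the n–c interval produce the single-crossover classes n r c and n+ r+ c+ (52 + 62 = 114) plus the double crossovers (5).
RF(n–c) = (114 + 5) / 500 = 119/500 = 0.2380 → 23.8 cM.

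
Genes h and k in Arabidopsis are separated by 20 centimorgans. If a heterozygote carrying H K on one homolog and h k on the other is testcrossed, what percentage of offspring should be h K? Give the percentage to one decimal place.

A map distance of 20 centimorgans corresponds to a recombination frequency of 0.200.
The F1 is H K / h k, so h K is a recombinant gamete class with expected frequency r/2 = 0.200/2 = 0.1000.
That is 0.1000 = 10.0% of the progeny.

10.0%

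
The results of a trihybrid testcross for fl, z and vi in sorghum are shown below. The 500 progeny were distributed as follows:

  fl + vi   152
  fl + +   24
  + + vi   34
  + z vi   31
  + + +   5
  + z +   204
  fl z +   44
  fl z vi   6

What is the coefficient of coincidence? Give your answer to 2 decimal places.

0.94

The two most frequent reciprocal classes, fl + vi and + z +, are the parental types, so the F1 was fl + vi / + z +.
The two rarest classes, fl z vi and + + +, are the double crossovers. Comparing them with the parentals, only the z allele has switched, so z is the middle locus and the order is vi – z – fl.
vi–z: (55 + 11)/500 = 0.1320; z–fl: (78 + 11)/500 = 0.1780.
Expected DCO frequency = 0.1320 × 0.1780 ≈ 0.02350; observed = 11/500 ≈ 0.02200.
Coefficient of coincidence = 0.02200/0.02350 ≈ 0.94.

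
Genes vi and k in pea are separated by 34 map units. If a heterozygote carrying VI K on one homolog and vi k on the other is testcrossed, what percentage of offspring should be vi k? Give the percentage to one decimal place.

A map distance of 34 map units corresponds to a recombination frequency of 0.340.
The F1 is VI K / vi k, so vi k is a parental gamete class with expected frequency (1 − r)/2 = 0.660/2 = 0.3300.
That is 0.3300 = 33.0% of the progeny.

33.0%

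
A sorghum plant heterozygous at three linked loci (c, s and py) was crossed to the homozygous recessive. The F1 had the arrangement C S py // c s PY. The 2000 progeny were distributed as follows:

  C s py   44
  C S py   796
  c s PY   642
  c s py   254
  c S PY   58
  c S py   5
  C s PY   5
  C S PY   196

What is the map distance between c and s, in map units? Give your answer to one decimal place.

5.6 map units

The two rarest classes, c S py and C s PY, are the double crossovers. Comparing them with the parentals, only the c allele has switched, so c is the middle locus and the order is s – c – py.
Crossovers in the s–c interval produce the single-crossover classes C s py and c S PY (44 + 58 = 102) plus the double crossovers (10).
RF(s–c) = (102 + 10) / 2000 = 112/2000 = 0.0560 → 5.6 map units.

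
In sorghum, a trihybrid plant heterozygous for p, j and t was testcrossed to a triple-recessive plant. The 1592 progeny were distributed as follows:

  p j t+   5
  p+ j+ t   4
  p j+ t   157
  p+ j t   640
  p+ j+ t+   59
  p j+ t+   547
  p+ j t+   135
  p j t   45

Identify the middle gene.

j

The two most frequent reciprocal classes, p j+ t+ and p+ j t, are the parental types, so the F1 was p j+ t+ / p+ j t.
The two rarest classes, p j t+ and p+ j+ t, are the double crossovers. Comparing them with the parentals, only the j allele has switched, so j is the middle locus and the order is t – j – p.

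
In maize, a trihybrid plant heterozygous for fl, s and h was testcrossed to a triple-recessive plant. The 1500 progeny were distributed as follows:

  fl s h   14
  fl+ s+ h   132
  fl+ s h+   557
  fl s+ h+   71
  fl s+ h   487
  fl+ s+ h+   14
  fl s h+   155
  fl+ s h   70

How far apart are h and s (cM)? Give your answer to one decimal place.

11.3 cM

The two most frequent reciprocal classes, fl+ s h+ and fl s+ h, are the parental types, so the F1 was fl+ s h+ / fl s+ h.
The two rarest classes, fl+ s+ h+ and fl s h, are the double crossovers. Comparing them with the parentals, only the s allele has switched, so s is the middle locus and the order is fl – s – h.
Crossovers in the s–h interval produce the single-crossover classes fl+ s h and fl s+ h+ (70 + 71 = 141) plus the double crossovers (28).
RF(s–h) = (141 + 28) / 1500 = 169/1500 = 0.1127 → 11.3 cM.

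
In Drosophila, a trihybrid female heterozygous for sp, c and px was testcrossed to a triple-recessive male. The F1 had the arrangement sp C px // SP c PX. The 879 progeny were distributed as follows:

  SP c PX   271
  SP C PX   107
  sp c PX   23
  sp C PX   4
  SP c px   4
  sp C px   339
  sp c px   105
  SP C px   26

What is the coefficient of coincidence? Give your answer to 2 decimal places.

The two rarest classes, sp C PX and SP c px, are the double crossovers. Comparing them with the parentals, only the px allele has switched, so px is the middle locus and the order is c – px – sp.
c–px: (212 + 8)/879 = 0.2503; px–sp: (49 + 8)/879 = 0.0648.
Expected DCO frequency = 0.2503 × 0.0648 ≈ 0.01622; observed = 8/879 ≈ 0.00910.
Coefficient of coincidence = 0.00910/0.01622 ≈ 0.56.

0.56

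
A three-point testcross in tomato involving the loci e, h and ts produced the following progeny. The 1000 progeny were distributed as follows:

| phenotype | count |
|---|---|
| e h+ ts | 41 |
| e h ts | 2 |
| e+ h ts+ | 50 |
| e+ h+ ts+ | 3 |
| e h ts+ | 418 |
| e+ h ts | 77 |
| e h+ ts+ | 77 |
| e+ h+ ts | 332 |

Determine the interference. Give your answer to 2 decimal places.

0.67

The two most frequent reciprocal classes, e+ h+ ts and e h ts+, are the parental types, so the F1 was e+ h+ ts / e h ts+.
The two rarest classes, e+ h+ ts+ and e h ts, are the double crossovers. Comparing them with the parentals, only the ts allele has switched, so ts is the middle locus and the order is e – ts – h.
e–ts: (91 + 5)/1000 = 0.0960; ts–h: (154 + 5)/1000 = 0.1590.
Expected DCO frequency = 0.0960 × 0.1590 ≈ 0.01526; observed = 5/1000 ≈ 0.00500.
Coefficient of coincidence = 0.00500/0.01526 ≈ 0.33; interference = 1 − 0.33 = 0.67.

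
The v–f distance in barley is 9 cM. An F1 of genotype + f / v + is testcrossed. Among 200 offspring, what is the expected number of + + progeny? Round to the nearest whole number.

A map distance of 9 cM corresponds to a recombination frequency of 0.090.
The F1 is + f / v +, so + + is a recombinant gamete class with expected frequency r/2 = 0.090/2 = 0.0450.
Expected number = 0.0450 × 200 = 9.00 ≈ 9.

9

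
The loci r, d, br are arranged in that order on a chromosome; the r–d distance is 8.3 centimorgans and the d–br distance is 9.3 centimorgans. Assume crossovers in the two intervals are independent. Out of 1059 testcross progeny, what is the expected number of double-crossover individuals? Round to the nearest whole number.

8

Map distances give recombination frequencies of 0.083 and 0.093 for the two intervals.
With no interference, expected double-crossover frequency = 0.083 × 0.093 = 0.00772.
Expected number = 0.00772 × 1059 = 8.17 ≈ 8.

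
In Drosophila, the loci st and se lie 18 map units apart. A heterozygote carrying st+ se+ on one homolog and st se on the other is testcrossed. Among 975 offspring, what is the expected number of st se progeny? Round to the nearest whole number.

A map distance of 18 map units corresponds to a recombination frequency of 0.180.
The F1 is st+ se+ / st se, so st se is a parental gamete class with expected frequency (1 − r)/2 = 0.820/2 = 0.4100.
Expected number = 0.4100 × 975 = 399.75 ≈ 400.

400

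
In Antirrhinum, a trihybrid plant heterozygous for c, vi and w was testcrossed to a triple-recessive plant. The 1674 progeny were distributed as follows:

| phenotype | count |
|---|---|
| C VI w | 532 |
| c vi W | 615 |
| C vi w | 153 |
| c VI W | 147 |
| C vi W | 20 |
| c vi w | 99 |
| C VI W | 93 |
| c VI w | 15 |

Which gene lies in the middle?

The two most frequent reciprocal classes, C VI w and c vi W, are the parental types, so the F1 was C VI w / c vi W.
The two rarest classes, c VI w and C vi W, are the double crossovers. Comparing them with the parentals, only the c allele has switched, so c is the middle locus and the order is vi – c – w.

c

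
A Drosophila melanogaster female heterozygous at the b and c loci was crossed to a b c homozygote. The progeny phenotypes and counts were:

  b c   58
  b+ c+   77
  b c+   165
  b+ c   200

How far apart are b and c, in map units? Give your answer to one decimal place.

27.0 map units

The two most frequent classes, b+ c (200) and b c+ (165), are the parental types, so the F1 was b+ c / b c+.
The recombinant classes are b+ c+ and b c: 77 + 58 = 135.
Recombination frequency = 135/500 = 0.2700 ≈ 27.0%, i.e. 27.0 map units.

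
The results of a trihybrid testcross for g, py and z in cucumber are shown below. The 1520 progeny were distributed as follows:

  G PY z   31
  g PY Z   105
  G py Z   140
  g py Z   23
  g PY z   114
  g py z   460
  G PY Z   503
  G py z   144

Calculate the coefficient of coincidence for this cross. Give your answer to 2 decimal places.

The two most frequent reciprocal classes, G PY Z and g py z, are the parental types, so the F1 was G PY Z / g py z.
The two rarest classes, G PY z and g py Z, are the double crossovers. Comparing them with the parentals, only the z allele has switched, so z is the middle locus and the order is py – z – g.
py–z: (254 + 54)/1520 = 0.2026; z–g: (249 + 54)/1520 = 0.1993.
Expected DCO frequency = 0.2026 × 0.1993 ≈ 0.04038; observed = 54/1520 ≈ 0.03553.
Coefficient of coincidence = 0.03553/0.04038 ≈ 0.88.

0.88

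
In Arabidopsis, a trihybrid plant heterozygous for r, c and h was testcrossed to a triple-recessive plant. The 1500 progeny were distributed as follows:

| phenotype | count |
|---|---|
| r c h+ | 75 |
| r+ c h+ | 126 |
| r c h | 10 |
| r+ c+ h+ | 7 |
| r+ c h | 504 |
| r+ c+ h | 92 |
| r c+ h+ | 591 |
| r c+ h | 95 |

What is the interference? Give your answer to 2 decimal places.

The two most frequent reciprocal classes, r+ c h and r c+ h+, are the parental types, so the F1 was r+ c h / r c+ h+.
The two rarest classes, r c h and r+ c+ h+, are the double crossovers. Comparing them with the parentals, only the r allele has switched, so r is the middle locus and the order is h – r – c.
h–r: (221 + 17)/1500 = 0.1587; r–c: (167 + 17)/1500 = 0.1227.
Expected DCO frequency = 0.1587 × 0.1227 ≈ 0.01947; observed = 17/1500 ≈ 0.01133.
Coefficient of coincidence = 0.01133/0.01947 ≈ 0.58; interference = 1 − 0.58 = 0.42.

0.42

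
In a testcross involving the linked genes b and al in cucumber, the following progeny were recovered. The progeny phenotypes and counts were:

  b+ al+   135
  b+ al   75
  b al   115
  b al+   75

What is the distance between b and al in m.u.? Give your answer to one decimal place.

37.5 m.u.

The two most frequent classes, b+ al+ (135) and b al (115), are the parental types, so the F1 was b+ al+ / b al.
The recombinant classes are b+ al and b al+: 75 + 75 = 150.
Recombination frequency = 150/400 = 0.3750 ≈ 37.5%, i.e. 37.5 m.u.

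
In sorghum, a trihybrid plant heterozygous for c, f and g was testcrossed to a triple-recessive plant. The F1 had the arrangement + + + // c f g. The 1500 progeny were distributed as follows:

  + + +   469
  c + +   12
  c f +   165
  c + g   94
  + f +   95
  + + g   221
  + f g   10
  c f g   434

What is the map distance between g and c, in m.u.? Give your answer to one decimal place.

The two rarest classes, c + + and + f g, are the double crossovers. Comparing them with the parentals, only the c allele has switched, so c is the middle locus and the order is f – c – g.
Crossovers in the c–g interval produce the single-crossover classes + + g and c f + (221 + 165 = 386) plus the double crossovers (22).
RF(c–g) = (386 + 22) / 1500 = 408/1500 = 0.2720 → 27.2 m.u.

27.2 m.u.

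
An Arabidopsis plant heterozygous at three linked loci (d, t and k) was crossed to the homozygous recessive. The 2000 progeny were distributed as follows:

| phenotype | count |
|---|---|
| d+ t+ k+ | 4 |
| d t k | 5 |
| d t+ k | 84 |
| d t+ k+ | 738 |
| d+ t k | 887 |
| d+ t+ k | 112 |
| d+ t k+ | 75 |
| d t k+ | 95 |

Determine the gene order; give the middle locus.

The two most frequent reciprocal classes, d+ t k and d t+ k+, are the parental types, so the F1 was d+ t k / d t+ k+.
The two rarest classes, d t k and d+ t+ k+, are the double crossovers. Comparing them with the parentals, only the d allele has switched, so d is the middle locus and the order is t – d – k.

d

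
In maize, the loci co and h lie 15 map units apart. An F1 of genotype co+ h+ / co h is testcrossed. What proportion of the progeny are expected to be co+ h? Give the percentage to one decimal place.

A map distance of 15 map units corresponds to a recombination frequency of 0.150.
The F1 is co+ h+ / co h, so co+ h is a recombinant gamete class with expected frequency r/2 = 0.150/2 = 0.0750.
That is 0.0750 = 7.5% of the progeny.

7.5%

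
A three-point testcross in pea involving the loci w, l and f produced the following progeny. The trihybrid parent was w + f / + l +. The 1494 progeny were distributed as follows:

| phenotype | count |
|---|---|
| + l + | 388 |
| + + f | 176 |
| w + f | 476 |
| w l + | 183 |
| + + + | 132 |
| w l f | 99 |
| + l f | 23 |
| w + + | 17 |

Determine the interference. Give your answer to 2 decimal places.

The two rarest classes, w + + and + l f, are the double crossovers. Comparing them with the parentals, only the f allele has switched, so f is the middle locus and the order is w – f – l.
w–f: (359 + 40)/1494 = 0.2671; f–l: (231 + 40)/1494 = 0.1814.
Expected DCO frequency = 0.2671 × 0.1814 ≈ 0.04845; observed = 40/1494 ≈ 0.02677.
Coefficient of coincidence = 0.02677/0.04845 ≈ 0.55; interference = 1 − 0.55 = 0.45.

0.45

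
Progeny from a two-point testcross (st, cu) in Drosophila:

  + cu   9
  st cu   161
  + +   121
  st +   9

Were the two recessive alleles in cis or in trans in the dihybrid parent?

The two most frequent classes are + + (121) and st cu (161); these are the parental (non-recombinant) types.
So the F1 carried + + on one chromosome and st cu on the other — the recessive alleles are on the same chromosome (cis / coupling).

cis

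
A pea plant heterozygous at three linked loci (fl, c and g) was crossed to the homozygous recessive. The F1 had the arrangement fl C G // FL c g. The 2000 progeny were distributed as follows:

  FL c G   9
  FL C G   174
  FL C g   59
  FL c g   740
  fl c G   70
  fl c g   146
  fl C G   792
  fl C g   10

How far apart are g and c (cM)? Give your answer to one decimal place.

7.4 cM

The two rarest classes, fl C g and FL c G, are the double crossovers. Comparing them with the parentals, only the g allele has switched, so g is the middle locus and the order is fl – g – c.
Crossovers in the g–c interval produce the single-crossover classes fl c G and FL C g (70 + 59 = 129) plus the double crossovers (19).
RF(g–c) = (129 + 19) / 2000 = 148/2000 = 0.0740 → 7.4 cM.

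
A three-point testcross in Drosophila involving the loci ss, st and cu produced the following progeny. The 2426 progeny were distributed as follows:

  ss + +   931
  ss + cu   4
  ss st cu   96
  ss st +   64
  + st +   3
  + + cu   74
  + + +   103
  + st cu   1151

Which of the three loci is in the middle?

The two most frequent reciprocal classes, + st cu and ss + +, are the parental types, so the F1 was + st cu / ss + +.
The two rarest classes, + st + and ss + cu, are the double crossovers. Comparing them with the parentals, only the cu allele has switched, so cu is the middle locus and the order is st – cu – ss.

cu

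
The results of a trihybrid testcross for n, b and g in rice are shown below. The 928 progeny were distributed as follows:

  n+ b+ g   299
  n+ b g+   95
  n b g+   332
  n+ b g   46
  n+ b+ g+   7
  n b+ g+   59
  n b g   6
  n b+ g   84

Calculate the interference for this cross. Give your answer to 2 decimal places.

The two most frequent reciprocal classes, n b g+ and n+ b+ g, are the parental types, so the F1 was n b g+ / n+ b+ g.
The two rarest classes, n b g and n+ b+ g+, are the double crossovers. Comparing them with the parentals, only the g allele has switched, so g is the middle locus and the order is b – g – n.
b–g: (105 + 13)/928 = 0.1272; g–n: (179 + 13)/928 = 0.2069.
Expected DCO frequency = 0.1272 × 0.2069 ≈ 0.02632; observed = 13/928 ≈ 0.01401.
Coefficient of coincidence = 0.01401/0.02632 ≈ 0.53; interference = 1 − 0.53 = 0.47.

0.47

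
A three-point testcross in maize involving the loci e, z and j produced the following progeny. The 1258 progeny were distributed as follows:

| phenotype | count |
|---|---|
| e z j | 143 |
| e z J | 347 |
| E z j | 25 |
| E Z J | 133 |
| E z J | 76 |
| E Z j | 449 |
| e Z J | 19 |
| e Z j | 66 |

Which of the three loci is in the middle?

The two most frequent reciprocal classes, E Z j and e z J, are the parental types, so the F1 was E Z j / e z J.
The two rarest classes, E z j and e Z J, are the double crossovers. Comparing them with the parentals, only the z allele has switched, so z is the middle locus and the order is j – z – e.

z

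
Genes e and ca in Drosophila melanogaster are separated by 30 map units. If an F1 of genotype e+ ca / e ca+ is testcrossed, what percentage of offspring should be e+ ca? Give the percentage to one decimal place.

35.0%

A map distance of 30 map units corresponds to a recombination frequency of 0.300.
The F1 is e+ ca / e ca+, so e+ ca is a parental gamete class with expected frequency (1 − r)/2 = 0.700/2 = 0.3500.
That is 0.3500 = 35.0% of the progeny.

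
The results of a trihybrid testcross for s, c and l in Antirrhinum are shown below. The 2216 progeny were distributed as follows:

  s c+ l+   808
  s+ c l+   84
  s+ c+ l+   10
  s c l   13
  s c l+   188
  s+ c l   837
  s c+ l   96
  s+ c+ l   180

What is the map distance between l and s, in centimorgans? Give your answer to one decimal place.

The two most frequent reciprocal classes, s c+ l+ and s+ c l, are the parental types, so the F1 was s c+ l+ / s+ c l.
The two rarest classes, s+ c+ l+ and s c l, are the double crossovers. Comparing them with the parentals, only the s allele has switched, so s is the middle locus and the order is l – s – c.
Crossovers in the l–s interval produce the single-crossover classes s c+ l and s+ c l+ (96 + 84 = 180) plus the double crossovers (23).
RF(l–s) = (180 + 23) / 2216 = 203/2216 = 0.0916 → 9.2 centimorgans.

9.2 centimorgans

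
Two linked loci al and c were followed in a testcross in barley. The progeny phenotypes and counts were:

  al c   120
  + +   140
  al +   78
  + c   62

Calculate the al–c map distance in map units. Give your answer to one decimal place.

The two most frequent classes, + + (140) and al c (120), are the parental types, so the F1 was + + / al c.
The recombinant classes are + c and al +: 62 + 78 = 140.
Recombination frequency = 140/400 = 0.3500 ≈ 35.0%, i.e. 35.0 map units.

35.0 map units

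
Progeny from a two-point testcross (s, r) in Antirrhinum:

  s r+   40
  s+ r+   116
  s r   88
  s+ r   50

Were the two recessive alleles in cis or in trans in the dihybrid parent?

cis

The two most frequent classes are s+ r+ (116) and s r (88); these are the parental (non-recombinant) types.
So the F1 carried s+ r+ on one chromosome and s r on the other — the recessive alleles are on the same chromosome (cis / coupling).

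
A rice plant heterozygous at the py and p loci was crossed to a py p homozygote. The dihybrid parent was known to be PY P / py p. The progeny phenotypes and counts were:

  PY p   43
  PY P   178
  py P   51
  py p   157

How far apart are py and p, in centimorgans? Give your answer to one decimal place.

The recombinant classes are PY p and py P: 43 + 51 = 94.
Recombination frequency = 94/429 = 0.2191 ≈ 21.9%, i.e. 21.9 centimorgans.

21.9 centimorgans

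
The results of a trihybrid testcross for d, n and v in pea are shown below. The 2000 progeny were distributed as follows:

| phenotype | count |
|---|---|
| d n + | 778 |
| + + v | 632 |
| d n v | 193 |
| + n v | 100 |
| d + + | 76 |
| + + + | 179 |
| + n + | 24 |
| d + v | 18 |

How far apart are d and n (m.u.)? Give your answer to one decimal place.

The two most frequent reciprocal classes, + + v and d n +, are the parental types, so the F1 was + + v / d n +.
The two rarest classes, d + v and + n +, are the double crossovers. Comparing them with the parentals, only the d allele has switched, so d is the middle locus and the order is v – d – n.
Crossovers in the d–n interval produce the single-crossover classes + n v and d + + (100 + 76 = 176) plus the double crossovers (42).
RF(d–n) = (176 + 42) / 2000 = 218/2000 = 0.1090 → 10.9 m.u.

10.9 m.u.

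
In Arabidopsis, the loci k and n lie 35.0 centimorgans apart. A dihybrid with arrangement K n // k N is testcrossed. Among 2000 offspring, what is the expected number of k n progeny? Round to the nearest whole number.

350

A map distance of 35.0 centimorgans corresponds to a recombination frequency of 0.350.
The F1 is K n / k N, so k n is a recombinant gamete class with expected frequency r/2 = 0.350/2 = 0.1750.
Expected number = 0.1750 × 2000 = 350.00 ≈ 350.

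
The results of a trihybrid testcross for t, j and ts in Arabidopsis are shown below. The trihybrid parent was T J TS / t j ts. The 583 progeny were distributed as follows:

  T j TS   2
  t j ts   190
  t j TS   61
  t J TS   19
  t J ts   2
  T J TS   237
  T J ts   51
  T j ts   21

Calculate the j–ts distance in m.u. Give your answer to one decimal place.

19.9 m.u.

The two rarest classes, T j TS and t J ts, are the double crossovers. Comparing them with the parentals, only the j allele has switched, so j is the middle locus and the order is t – j – ts.
Crossovers in the j–ts interval produce the single-crossover classes T J ts and t j TS (51 + 61 = 112) plus the double crossovers (4).
RF(j–ts) = (112 + 4) / 583 = 116/583 = 0.1990 → 19.9 m.u.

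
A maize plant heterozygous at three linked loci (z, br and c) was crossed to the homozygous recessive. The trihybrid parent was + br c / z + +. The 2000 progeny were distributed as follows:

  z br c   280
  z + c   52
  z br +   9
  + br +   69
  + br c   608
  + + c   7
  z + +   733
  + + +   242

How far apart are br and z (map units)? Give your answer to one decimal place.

The two rarest classes, + + c and z br +, are the double crossovers. Comparing them with the parentals, only the br allele has switched, so br is the middle locus and the order is c – br – z.
Crossovers in the br–z interval produce the single-crossover classes z br c and + + + (280 + 242 = 522) plus the double crossovers (16).
RF(br–z) = (522 + 16) / 2000 = 538/2000 = 0.2690 → 26.9 map units.

26.9 map units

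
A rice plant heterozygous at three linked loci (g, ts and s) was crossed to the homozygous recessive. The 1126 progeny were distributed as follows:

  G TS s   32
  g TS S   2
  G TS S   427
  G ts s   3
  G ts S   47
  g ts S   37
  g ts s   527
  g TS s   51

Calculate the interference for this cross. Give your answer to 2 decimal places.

The two most frequent reciprocal classes, G TS S and g ts s, are the parental types, so the F1 was G TS S / g ts s.
The two rarest classes, g TS S and G ts s, are the double crossovers. Comparing them with the parentals, only the g allele has switched, so g is the middle locus and the order is s – g – ts.
s–g: (69 + 5)/1126 = 0.0657; g–ts: (98 + 5)/1126 = 0.0915.
Expected DCO frequency = 0.0657 × 0.0915 ≈ 0.00601; observed = 5/1126 ≈ 0.00444.
Coefficient of coincidence = 0.00444/0.00601 ≈ 0.74; interference = 1 − 0.74 = 0.26.

0.26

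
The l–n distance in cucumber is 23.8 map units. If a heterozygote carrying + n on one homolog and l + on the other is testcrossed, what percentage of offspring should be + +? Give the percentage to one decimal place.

11.9%

A map distance of 23.8 map units corresponds to a recombination frequency of 0.238.
The F1 is + n / l +, so + + is a recombinant gamete class with expected frequency r/2 = 0.238/2 = 0.1190.
That is 0.1190 = 11.9% of the progeny.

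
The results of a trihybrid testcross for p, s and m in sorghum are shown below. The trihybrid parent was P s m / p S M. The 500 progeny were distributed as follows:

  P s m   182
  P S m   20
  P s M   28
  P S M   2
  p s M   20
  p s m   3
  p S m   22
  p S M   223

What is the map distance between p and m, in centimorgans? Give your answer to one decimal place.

The two rarest classes, p s m and P S M, are the double crossovers. Comparing them with the parentals, only the p allele has switched, so p is the middle locus and the order is s – p – m.
Crossovers in the p–m interval produce the single-crossover classes P s M and p S m (28 + 22 = 50) plus the double crossovers (5).
RF(p–m) = (50 + 5) / 500 = 55/500 = 0.1100 → 11.0 centimorgans.

11.0 centimorgans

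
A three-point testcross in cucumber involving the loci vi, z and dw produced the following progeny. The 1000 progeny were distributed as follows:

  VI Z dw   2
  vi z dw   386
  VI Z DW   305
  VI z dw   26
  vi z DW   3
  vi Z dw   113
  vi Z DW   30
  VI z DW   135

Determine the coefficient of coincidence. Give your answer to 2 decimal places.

The two most frequent reciprocal classes, VI Z DW and vi z dw, are the parental types, so the F1 was VI Z DW / vi z dw.
The two rarest classes, VI Z dw and vi z DW, are the double crossovers. Comparing them with the parentals, only the dw allele has switched, so dw is the middle locus and the order is vi – dw – z.
vi–dw: (56 + 5)/1000 = 0.0610; dw–z: (248 + 5)/1000 = 0.2530.
Expected DCO frequency = 0.0610 × 0.2530 ≈ 0.01543; observed = 5/1000 ≈ 0.00500.
Coefficient of coincidence = 0.00500/0.01543 ≈ 0.32.

0.32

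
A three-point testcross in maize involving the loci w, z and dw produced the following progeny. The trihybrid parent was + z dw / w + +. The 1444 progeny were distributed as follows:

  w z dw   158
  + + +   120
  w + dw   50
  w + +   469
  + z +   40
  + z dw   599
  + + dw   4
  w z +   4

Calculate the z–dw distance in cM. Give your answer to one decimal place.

The two rarest classes, + + dw and w z +, are the double crossovers. Comparing them with the parentals, only the z allele has switched, so z is the middle locus and the order is dw – z – w.
Crossovers in the dw–z interval produce the single-crossover classes + z + and w + dw (40 + 50 = 90) plus the double crossovers (8).
RF(dw–z) = (90 + 8) / 1444 = 98/1444 = 0.0679 → 6.8 cM.

6.8 cM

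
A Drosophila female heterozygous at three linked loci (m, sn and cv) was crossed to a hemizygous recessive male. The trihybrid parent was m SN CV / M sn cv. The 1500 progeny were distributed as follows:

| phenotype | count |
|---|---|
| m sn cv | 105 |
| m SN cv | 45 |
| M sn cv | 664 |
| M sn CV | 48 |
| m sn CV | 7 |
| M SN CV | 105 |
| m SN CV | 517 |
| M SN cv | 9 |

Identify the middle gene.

The two rarest classes, m sn CV and M SN cv, are the double crossovers. Comparing them with the parentals, only the sn allele has switched, so sn is the middle locus and the order is m – sn – cv.

sn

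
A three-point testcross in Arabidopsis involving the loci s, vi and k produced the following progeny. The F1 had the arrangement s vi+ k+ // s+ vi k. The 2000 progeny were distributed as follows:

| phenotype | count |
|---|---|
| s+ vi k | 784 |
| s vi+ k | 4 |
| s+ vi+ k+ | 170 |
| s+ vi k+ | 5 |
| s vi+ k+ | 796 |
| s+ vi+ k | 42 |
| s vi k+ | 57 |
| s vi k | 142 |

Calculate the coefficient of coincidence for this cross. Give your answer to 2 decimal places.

The two rarest classes, s vi+ k and s+ vi k+, are the double crossovers. Comparing them with the parentals, only the k allele has switched, so k is the middle locus and the order is vi – k – s.
vi–k: (99 + 9)/2000 = 0.0540; k–s: (312 + 9)/2000 = 0.1605.
Expected DCO frequency = 0.0540 × 0.1605 ≈ 0.00867; observed = 9/2000 ≈ 0.00450.
Coefficient of coincidence = 0.00450/0.00867 ≈ 0.52.

0.52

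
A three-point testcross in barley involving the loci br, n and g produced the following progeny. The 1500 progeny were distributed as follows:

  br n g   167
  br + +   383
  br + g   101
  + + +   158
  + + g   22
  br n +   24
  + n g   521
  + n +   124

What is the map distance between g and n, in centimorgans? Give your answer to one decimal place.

18.1 centimorgans

The two most frequent reciprocal classes, + n g and br + +, are the parental types, so the F1 was + n g / br + +.
The two rarest classes, + + g and br n +, are the double crossovers. Comparing them with the parentals, only the n allele has switched, so n is the middle locus and the order is g – n – br.
Crossovers in the g–n interval produce the single-crossover classes + n + and br + g (124 + 101 = 225) plus the double crossovers (46).
RF(g–n) = (225 + 46) / 1500 = 271/1500 = 0.1807 → 18.1 centimorgans.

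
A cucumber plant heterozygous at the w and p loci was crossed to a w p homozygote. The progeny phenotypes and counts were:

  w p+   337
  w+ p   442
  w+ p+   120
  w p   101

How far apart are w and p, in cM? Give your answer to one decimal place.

22.1 cM

The two most frequent classes, w+ p (442) and w p+ (337), are the parental types, so the F1 was w+ p / w p+.
The recombinant classes are w+ p+ and w p: 120 + 101 = 221.
Recombination frequency = 221/1000 = 0.2210 ≈ 22.1%, i.e. 22.1 cM.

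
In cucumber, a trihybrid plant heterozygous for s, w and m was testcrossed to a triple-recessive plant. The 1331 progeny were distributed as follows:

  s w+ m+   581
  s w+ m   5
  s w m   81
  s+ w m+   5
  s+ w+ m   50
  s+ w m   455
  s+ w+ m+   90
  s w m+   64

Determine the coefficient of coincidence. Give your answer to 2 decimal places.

The two most frequent reciprocal classes, s+ w m and s w+ m+, are the parental types, so the F1 was s+ w m / s w+ m+.
The two rarest classes, s+ w m+ and s w+ m, are the double crossovers. Comparing them with the parentals, only the m allele has switched, so m is the middle locus and the order is w – m – s.
w–m: (114 + 10)/1331 = 0.0932; m–s: (171 + 10)/1331 = 0.1360.
Expected DCO frequency = 0.0932 × 0.1360 ≈ 0.01268; observed = 10/1331 ≈ 0.00751.
Coefficient of coincidence = 0.00751/0.01268 ≈ 0.59.

0.59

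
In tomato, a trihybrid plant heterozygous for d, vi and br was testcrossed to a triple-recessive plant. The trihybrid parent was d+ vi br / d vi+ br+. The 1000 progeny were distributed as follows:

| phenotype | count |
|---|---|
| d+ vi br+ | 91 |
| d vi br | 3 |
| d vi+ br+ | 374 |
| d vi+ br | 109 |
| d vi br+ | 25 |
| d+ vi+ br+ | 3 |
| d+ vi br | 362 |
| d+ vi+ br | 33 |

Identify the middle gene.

d

The two rarest classes, d vi br and d+ vi+ br+, are the double crossovers. Comparing them with the parentals, only the d allele has switched, so d is the middle locus and the order is vi – d – br.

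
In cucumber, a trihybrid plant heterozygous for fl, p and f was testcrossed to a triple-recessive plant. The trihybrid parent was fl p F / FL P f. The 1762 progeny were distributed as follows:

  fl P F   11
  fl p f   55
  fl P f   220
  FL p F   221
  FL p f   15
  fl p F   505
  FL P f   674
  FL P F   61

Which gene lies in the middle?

p

The two rarest classes, fl P F and FL p f, are the double crossovers. Comparing them with the parentals, only the p allele has switched, so p is the middle locus and the order is f – p – fl.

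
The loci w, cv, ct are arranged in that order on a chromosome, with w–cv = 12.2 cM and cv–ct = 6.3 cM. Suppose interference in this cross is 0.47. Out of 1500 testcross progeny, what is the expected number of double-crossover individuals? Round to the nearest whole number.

Map distances give recombination frequencies of 0.122 and 0.063 for the two intervals.
With interference 0.47 (so coincidence = 0.53), expected double-crossover frequency = 0.122 × 0.063 × 0.53 = 0.00407.
Expected number = 0.00407 × 1500 = 6.11 ≈ 6.

6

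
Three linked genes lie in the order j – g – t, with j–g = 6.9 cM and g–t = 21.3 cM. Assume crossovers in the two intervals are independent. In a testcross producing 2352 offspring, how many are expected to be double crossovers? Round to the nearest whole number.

Map distances give recombination frequencies of 0.069 and 0.213 for the two intervals.
With no interference, expected double-crossover frequency = 0.069 × 0.213 = 0.01470.
Expected number = 0.01470 × 2352 = 34.57 ≈ 35.

35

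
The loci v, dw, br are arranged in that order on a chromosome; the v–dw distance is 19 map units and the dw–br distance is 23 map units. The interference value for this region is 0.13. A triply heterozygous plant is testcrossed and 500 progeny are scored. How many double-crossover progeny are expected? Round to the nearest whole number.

Map distances give recombination frequencies of 0.190 and 0.230 for the two intervals.
With interference 0.13 (so coincidence = 0.87), expected double-crossover frequency = 0.190 × 0.230 × 0.87 = 0.03802.
Expected number = 0.03802 × 500 = 19.01 ≈ 19.

19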